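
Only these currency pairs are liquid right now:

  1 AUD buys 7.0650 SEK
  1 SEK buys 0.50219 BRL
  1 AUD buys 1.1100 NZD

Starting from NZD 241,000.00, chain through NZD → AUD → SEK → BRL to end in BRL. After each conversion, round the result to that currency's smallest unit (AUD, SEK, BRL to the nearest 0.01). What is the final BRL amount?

BRL 770,325.54

NZD 241,000.00 ÷ 1.1100 = AUD 217,117.12
AUD 217,117.12 × 7.0650 = SEK 1,533,932.45
SEK 1,533,932.45 × 0.50219 = BRL 770,325.54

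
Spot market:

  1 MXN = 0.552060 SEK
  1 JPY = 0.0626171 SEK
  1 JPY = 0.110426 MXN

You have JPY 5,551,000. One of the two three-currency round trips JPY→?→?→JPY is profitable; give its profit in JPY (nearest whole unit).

Profit: JPY 150,729

Profitable loop is JPY → SEK → MXN → JPY:
JPY 5,551,000 × 0.0626171 = SEK 347,587.52
SEK 347,587.52 ÷ 0.552060 = MXN 629,619.10
MXN 629,619.10 ÷ 0.110426 = JPY 5,701,729
Profit = JPY 5,701,729 − JPY 5,551,000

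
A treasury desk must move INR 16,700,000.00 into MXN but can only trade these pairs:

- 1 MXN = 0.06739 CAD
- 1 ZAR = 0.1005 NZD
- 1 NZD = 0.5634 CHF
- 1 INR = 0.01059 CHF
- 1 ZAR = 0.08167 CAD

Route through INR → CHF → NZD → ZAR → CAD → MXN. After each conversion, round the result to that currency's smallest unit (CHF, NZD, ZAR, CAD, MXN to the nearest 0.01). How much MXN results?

INR 16,700,000.00 × 0.01059 = CHF 176,853.00
CHF 176,853.00 ÷ 0.5634 = NZD 313,903.09
NZD 313,903.09 ÷ 0.1005 = ZAR 3,123,413.83
ZAR 3,123,413.83 × 0.08167 = CAD 255,089.21
CAD 255,089.21 ÷ 0.06739 = MXN 3,785,267.99

MXN 3,785,267.99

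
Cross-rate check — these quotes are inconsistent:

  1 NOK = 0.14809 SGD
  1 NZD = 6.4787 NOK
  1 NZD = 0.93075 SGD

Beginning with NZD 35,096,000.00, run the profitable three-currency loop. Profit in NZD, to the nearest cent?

Profit: NZD 1,081,468.98

Profitable loop is NZD → NOK → SGD → NZD:
NZD 35,096,000.00 × 6.4787 = NOK 227,376,455.20
NOK 227,376,455.20 × 0.14809 = SGD 33,672,179.25
SGD 33,672,179.25 ÷ 0.93075 = NZD 36,177,468.98
Profit = NZD 36,177,468.98 − NZD 35,096,000.00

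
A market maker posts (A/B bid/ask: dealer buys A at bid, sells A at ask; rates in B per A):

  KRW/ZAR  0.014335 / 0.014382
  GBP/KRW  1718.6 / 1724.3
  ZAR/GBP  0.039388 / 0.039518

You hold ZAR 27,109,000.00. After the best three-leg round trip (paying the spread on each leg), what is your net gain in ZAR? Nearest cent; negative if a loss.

Best loop ZAR → KRW → GBP → ZAR:
ZAR 27,109,000.00 ÷ 0.014382 (buy KRW at ask) = KRW 1,884,925,601
KRW 1,884,925,601 ÷ 1724.3 (buy GBP at ask) = GBP 1,093,154.09
GBP 1,093,154.09 ÷ 0.039518 (buy ZAR at ask) = ZAR 27,662,181.60

Net profit: ZAR 553,181.60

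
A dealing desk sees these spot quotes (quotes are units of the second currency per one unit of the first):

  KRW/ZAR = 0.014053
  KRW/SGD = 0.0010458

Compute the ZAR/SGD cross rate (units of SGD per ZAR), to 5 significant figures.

ZAR/SGD = 0.074418

1 ZAR ÷ 0.014053 = 71.1592 KRW
71.1592 KRW × 0.0010458 = 0.0744183 SGD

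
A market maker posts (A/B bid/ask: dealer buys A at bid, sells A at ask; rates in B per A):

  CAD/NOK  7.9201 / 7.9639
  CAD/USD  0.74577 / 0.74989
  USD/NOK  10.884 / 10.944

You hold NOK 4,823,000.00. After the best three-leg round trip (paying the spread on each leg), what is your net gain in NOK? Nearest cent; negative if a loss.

Best loop NOK → CAD → USD → NOK:
NOK 4,823,000.00 ÷ 7.9639 (buy CAD at ask) = CAD 605,607.81
CAD 605,607.81 × 0.74577 (sell CAD at bid) = USD 451,644.13
USD 451,644.13 × 10.884 (sell USD at bid) = NOK 4,915,694.74

Net profit: NOK 92,694.74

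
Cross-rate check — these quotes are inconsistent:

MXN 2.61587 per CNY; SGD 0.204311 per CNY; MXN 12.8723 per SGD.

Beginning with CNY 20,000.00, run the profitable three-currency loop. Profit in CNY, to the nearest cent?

Profitable loop is CNY → SGD → MXN → CNY:
CNY 20,000.00 × 0.204311 = SGD 4,086.22
SGD 4,086.22 × 12.8723 = MXN 52,599.05
MXN 52,599.05 ÷ 2.61587 = CNY 20,107.67
Profit = CNY 20,107.67 − CNY 20,000.00

Profit: CNY 107.67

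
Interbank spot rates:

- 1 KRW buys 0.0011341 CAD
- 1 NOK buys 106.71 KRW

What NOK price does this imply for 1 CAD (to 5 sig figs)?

CAD/NOK = 8.2631

1 CAD ÷ 0.0011341 = 881.756 KRW
881.756 KRW ÷ 106.71 = 8.26311 NOK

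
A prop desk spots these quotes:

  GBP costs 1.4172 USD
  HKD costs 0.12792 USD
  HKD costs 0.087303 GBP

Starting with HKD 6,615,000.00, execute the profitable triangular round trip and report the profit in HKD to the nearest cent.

Profit: HKD 224,242.27

Profitable loop is HKD → USD → GBP → HKD:
HKD 6,615,000.00 × 0.12792 = USD 846,190.80
USD 846,190.80 ÷ 1.4172 = GBP 597,086.37
GBP 597,086.37 ÷ 0.087303 = HKD 6,839,242.27
Profit = HKD 6,839,242.27 − HKD 6,615,000.00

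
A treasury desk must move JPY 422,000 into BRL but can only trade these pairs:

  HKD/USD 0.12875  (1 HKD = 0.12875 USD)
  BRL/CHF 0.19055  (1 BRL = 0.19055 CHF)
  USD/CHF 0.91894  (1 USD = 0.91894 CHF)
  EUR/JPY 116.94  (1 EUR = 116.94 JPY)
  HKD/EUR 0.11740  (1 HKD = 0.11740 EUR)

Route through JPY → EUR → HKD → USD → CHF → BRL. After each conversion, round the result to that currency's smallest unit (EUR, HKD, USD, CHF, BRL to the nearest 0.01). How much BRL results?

JPY 422,000 ÷ 116.94 = EUR 3,608.69
EUR 3,608.69 ÷ 0.11740 = HKD 30,738.42
HKD 30,738.42 × 0.12875 = USD 3,957.57
USD 3,957.57 × 0.91894 = CHF 3,636.77
CHF 3,636.77 ÷ 0.19055 = BRL 19,085.65

BRL 19,085.65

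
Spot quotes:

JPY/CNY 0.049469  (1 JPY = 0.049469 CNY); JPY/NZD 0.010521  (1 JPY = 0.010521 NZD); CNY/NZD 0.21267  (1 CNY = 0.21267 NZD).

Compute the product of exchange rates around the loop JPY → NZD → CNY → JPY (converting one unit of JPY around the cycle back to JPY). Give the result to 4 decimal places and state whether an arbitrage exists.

Around JPY → NZD → CNY → JPY: 1 × 0.010521 ÷ 0.21267 ÷ 0.049469 = 1.000041
Product ≈ 1 (deviation 0.004%, within rounding noise).

1.0000 (no arbitrage)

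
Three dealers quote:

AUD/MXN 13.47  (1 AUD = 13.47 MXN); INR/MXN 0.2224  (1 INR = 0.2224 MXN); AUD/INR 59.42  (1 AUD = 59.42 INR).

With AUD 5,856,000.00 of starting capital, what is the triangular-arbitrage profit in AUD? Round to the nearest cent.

Profit: AUD 112,995.25

Profitable loop is AUD → MXN → INR → AUD:
AUD 5,856,000.00 × 13.47 = MXN 78,880,320.00
MXN 78,880,320.00 ÷ 0.2224 = INR 354,677,697.84
INR 354,677,697.84 ÷ 59.42 = AUD 5,968,995.25
Profit = AUD 5,968,995.25 − AUD 5,856,000.00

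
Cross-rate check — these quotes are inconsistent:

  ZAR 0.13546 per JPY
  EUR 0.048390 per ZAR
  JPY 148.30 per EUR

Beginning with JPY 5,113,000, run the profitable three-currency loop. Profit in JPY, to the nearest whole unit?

Profit: JPY 146,784

Profitable loop is JPY → EUR → ZAR → JPY:
JPY 5,113,000 ÷ 148.30 = EUR 34,477.41
EUR 34,477.41 ÷ 0.048390 = ZAR 712,490.40
ZAR 712,490.40 ÷ 0.13546 = JPY 5,259,784
Profit = JPY 5,259,784 − JPY 5,113,000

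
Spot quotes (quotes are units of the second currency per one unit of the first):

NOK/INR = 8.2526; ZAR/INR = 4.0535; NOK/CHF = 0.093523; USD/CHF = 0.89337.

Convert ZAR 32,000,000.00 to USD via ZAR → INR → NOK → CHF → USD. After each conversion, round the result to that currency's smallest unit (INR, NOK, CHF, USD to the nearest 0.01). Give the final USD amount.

USD 1,645,418.68

ZAR 32,000,000.00 × 4.0535 = INR 129,712,000.00
INR 129,712,000.00 ÷ 8.2526 = NOK 15,717,713.21
NOK 15,717,713.21 × 0.093523 = CHF 1,469,967.69
CHF 1,469,967.69 ÷ 0.89337 = USD 1,645,418.68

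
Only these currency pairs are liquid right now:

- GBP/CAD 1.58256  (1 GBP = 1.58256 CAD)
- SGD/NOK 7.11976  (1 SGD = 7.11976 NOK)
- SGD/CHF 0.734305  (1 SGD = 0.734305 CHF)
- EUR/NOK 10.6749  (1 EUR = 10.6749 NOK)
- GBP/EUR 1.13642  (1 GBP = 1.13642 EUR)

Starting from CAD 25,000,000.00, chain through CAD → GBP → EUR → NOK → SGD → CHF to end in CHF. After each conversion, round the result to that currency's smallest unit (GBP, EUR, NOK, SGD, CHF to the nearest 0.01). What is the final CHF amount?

CHF 19,764,855.28

CAD 25,000,000.00 ÷ 1.58256 = GBP 15,797,189.36
GBP 15,797,189.36 × 1.13642 = EUR 17,952,241.93
EUR 17,952,241.93 × 10.6749 = NOK 191,638,387.38
NOK 191,638,387.38 ÷ 7.11976 = SGD 26,916,411.14
SGD 26,916,411.14 × 0.734305 = CHF 19,764,855.28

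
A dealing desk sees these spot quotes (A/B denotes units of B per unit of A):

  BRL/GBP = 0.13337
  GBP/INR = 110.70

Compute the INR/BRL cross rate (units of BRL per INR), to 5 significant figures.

1 INR ÷ 110.70 = 0.00903342 GBP
0.00903342 GBP ÷ 0.13337 = 0.0677321 BRL

INR/BRL = 0.067732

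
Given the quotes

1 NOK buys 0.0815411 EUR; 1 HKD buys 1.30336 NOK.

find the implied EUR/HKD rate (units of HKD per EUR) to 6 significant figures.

EUR/HKD = 9.40934

1 EUR ÷ 0.0815411 = 12.2638 NOK
12.2638 NOK ÷ 1.30336 = 9.40934 HKD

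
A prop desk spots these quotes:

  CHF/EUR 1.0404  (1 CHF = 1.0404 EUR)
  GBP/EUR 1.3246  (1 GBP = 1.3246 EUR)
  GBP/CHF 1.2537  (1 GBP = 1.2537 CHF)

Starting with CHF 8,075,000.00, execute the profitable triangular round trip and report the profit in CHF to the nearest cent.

Profit: CHF 125,367.44

Profitable loop is CHF → GBP → EUR → CHF:
CHF 8,075,000.00 ÷ 1.2537 = GBP 6,440,934.83
GBP 6,440,934.83 × 1.3246 = EUR 8,531,662.28
EUR 8,531,662.28 ÷ 1.0404 = CHF 8,200,367.44
Profit = CHF 8,200,367.44 − CHF 8,075,000.00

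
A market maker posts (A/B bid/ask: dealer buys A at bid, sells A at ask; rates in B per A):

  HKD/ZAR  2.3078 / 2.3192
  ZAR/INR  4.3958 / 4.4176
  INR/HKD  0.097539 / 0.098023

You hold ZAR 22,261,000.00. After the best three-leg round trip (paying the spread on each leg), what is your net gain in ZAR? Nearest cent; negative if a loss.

Net result: ZAR -94,757.10 (no profitable arbitrage after spreads)

Best loop ZAR → HKD → INR → ZAR:
ZAR 22,261,000.00 ÷ 2.3192 (buy HKD at ask) = HKD 9,598,568.47
HKD 9,598,568.47 ÷ 0.098023 (buy INR at ask) = INR 97,921,594.65
INR 97,921,594.65 ÷ 4.4176 (buy ZAR at ask) = ZAR 22,166,242.90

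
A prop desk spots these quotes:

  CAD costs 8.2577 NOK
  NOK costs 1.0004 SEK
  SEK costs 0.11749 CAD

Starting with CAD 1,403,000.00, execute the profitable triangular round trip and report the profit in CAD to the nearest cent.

Profitable loop is CAD → SEK → NOK → CAD:
CAD 1,403,000.00 ÷ 0.11749 = SEK 11,941,441.82
SEK 11,941,441.82 ÷ 1.0004 = NOK 11,936,667.16
NOK 11,936,667.16 ÷ 8.2577 = CAD 1,445,519.59
Profit = CAD 1,445,519.59 − CAD 1,403,000.00

Profit: CAD 42,519.59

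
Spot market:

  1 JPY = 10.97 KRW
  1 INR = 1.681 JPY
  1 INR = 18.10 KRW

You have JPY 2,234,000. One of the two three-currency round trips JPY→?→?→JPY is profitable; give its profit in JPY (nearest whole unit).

Profitable loop is JPY → KRW → INR → JPY:
JPY 2,234,000 × 10.97 = KRW 24,506,980
KRW 24,506,980 ÷ 18.10 = INR 1,353,976.80
INR 1,353,976.80 × 1.681 = JPY 2,276,035
Profit = JPY 2,276,035 − JPY 2,234,000

Profit: JPY 42,035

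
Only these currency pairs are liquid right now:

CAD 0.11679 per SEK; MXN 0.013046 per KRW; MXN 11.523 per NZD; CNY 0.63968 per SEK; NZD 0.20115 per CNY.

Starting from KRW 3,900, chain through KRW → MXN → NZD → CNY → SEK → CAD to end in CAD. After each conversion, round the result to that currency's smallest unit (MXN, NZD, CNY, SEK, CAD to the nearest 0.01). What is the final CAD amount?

KRW 3,900 × 0.013046 = MXN 50.88
MXN 50.88 ÷ 11.523 = NZD 4.42
NZD 4.42 ÷ 0.20115 = CNY 21.97
CNY 21.97 ÷ 0.63968 = SEK 34.35
SEK 34.35 × 0.11679 = CAD 4.01

CAD 4.01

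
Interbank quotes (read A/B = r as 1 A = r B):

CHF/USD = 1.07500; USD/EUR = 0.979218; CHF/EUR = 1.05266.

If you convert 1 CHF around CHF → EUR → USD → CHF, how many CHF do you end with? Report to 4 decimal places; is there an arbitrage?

Around CHF → EUR → USD → CHF: 1 × 1.05266 ÷ 0.979218 ÷ 1.07500 = 1.000001
Product ≈ 1 (deviation 0.000%, within rounding noise).

1.0000 (no arbitrage)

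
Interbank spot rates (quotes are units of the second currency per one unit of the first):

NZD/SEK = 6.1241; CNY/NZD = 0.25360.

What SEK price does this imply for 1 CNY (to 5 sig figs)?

CNY/SEK = 1.5531

1 CNY × 0.25360 = 0.2536 NZD
0.2536 NZD × 6.1241 = 1.55307 SEK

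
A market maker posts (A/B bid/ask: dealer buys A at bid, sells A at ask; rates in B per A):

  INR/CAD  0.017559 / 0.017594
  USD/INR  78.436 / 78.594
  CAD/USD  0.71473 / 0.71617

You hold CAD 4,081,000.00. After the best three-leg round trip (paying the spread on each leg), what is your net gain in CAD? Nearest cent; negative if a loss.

Net profit: CAD 39,941.88

Best loop CAD → INR → USD → CAD:
CAD 4,081,000.00 ÷ 0.017594 (buy INR at ask) = INR 231,954,075.25
INR 231,954,075.25 ÷ 78.594 (buy USD at ask) = USD 2,951,294.95
USD 2,951,294.95 ÷ 0.71617 (buy CAD at ask) = CAD 4,120,941.88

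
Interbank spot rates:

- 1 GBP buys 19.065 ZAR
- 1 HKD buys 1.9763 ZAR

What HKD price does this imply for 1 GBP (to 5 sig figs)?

1 GBP × 19.065 = 19.065 ZAR
19.065 ZAR ÷ 1.9763 = 9.64681 HKD

GBP/HKD = 9.6468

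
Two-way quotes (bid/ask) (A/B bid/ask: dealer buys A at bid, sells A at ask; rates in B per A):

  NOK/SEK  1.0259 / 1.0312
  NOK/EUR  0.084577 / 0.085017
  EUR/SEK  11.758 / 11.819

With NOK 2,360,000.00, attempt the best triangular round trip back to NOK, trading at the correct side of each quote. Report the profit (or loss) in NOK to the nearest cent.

Net profit: NOK 49,519.94

Best loop NOK → SEK → EUR → NOK:
NOK 2,360,000.00 × 1.0259 (sell NOK at bid) = SEK 2,421,124.00
SEK 2,421,124.00 ÷ 11.819 (buy EUR at ask) = EUR 204,850.16
EUR 204,850.16 ÷ 0.085017 (buy NOK at ask) = NOK 2,409,519.94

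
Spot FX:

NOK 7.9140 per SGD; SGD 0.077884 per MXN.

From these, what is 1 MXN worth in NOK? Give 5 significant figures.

1 MXN × 0.077884 = 0.077884 SGD
0.077884 SGD × 7.9140 = 0.616374 NOK

MXN/NOK = 0.61637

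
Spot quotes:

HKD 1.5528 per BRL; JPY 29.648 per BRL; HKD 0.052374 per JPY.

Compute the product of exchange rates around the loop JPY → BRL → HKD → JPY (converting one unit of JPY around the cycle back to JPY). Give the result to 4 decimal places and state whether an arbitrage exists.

1.0000 (no arbitrage)

Around JPY → BRL → HKD → JPY: 1 ÷ 29.648 × 1.5528 ÷ 0.052374 = 1.000010
Product ≈ 1 (deviation 0.001%, within rounding noise).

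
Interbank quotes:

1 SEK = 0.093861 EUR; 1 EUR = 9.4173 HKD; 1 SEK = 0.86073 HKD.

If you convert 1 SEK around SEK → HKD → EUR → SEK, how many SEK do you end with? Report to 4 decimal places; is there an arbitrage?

Around SEK → HKD → EUR → SEK: 1 × 0.86073 ÷ 9.4173 ÷ 0.093861 = 0.973768
Product < 1; profitable direction is SEK → EUR → HKD → SEK.

0.9738 (arbitrage exists)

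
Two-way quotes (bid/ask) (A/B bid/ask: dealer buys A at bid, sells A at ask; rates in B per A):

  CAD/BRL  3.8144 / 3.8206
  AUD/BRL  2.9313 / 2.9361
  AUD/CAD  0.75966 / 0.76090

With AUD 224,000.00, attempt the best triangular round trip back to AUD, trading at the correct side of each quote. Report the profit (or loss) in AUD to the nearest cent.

Best loop AUD → BRL → CAD → AUD:
AUD 224,000.00 × 2.9313 (sell AUD at bid) = BRL 656,611.20
BRL 656,611.20 ÷ 3.8206 (buy CAD at ask) = CAD 171,860.75
CAD 171,860.75 ÷ 0.76090 (buy AUD at ask) = AUD 225,865.10

Net profit: AUD 1,865.10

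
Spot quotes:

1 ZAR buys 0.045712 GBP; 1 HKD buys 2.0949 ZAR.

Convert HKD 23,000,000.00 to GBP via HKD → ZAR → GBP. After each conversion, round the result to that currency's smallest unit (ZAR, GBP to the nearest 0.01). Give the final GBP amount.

HKD 23,000,000.00 × 2.0949 = ZAR 48,182,700.00
ZAR 48,182,700.00 × 0.045712 = GBP 2,202,527.58

GBP 2,202,527.58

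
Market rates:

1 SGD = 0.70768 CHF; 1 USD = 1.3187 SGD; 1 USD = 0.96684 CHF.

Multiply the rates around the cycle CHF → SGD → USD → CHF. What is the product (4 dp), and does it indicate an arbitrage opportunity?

1.0360 (arbitrage exists)

Around CHF → SGD → USD → CHF: 1 ÷ 0.70768 ÷ 1.3187 × 0.96684 = 1.036028
Product > 1; profitable direction is CHF → SGD → USD → CHF.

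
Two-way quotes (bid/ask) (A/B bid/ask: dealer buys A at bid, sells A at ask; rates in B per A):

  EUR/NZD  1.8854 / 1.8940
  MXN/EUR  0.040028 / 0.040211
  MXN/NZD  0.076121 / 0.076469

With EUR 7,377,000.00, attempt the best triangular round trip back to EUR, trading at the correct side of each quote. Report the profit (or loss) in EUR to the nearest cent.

Net result: EUR -3,742.18 (no profitable arbitrage after spreads)

Best loop EUR → MXN → NZD → EUR:
EUR 7,377,000.00 ÷ 0.040211 (buy MXN at ask) = MXN 183,457,262.94
MXN 183,457,262.94 × 0.076121 (sell MXN at bid) = NZD 13,964,950.31
NZD 13,964,950.31 ÷ 1.8940 (buy EUR at ask) = EUR 7,373,257.82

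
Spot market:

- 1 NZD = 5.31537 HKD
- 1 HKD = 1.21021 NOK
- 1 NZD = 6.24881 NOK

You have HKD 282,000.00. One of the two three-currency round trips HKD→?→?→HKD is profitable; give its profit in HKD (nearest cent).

Profitable loop is HKD → NOK → NZD → HKD:
HKD 282,000.00 × 1.21021 = NOK 341,279.22
NOK 341,279.22 ÷ 6.24881 = NZD 54,615.07
NZD 54,615.07 × 5.31537 = HKD 290,299.33
Profit = HKD 290,299.33 − HKD 282,000.00

Profit: HKD 8,299.33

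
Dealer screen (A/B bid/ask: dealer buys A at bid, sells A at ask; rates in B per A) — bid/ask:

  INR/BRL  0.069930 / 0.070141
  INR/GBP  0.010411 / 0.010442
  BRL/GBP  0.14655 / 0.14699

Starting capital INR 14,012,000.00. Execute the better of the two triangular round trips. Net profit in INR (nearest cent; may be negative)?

Net profit: INR 137,230.84

Best loop INR → GBP → BRL → INR:
INR 14,012,000.00 × 0.010411 (sell INR at bid) = GBP 145,878.93
GBP 145,878.93 ÷ 0.14699 (buy BRL at ask) = BRL 992,441.20
BRL 992,441.20 ÷ 0.070141 (buy INR at ask) = INR 14,149,230.84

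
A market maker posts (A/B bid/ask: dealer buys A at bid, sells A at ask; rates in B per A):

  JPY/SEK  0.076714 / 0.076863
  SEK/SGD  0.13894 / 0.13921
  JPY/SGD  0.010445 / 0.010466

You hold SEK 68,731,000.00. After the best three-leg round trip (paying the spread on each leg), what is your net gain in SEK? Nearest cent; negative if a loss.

Best loop SEK → SGD → JPY → SEK:
SEK 68,731,000.00 × 0.13894 (sell SEK at bid) = SGD 9,549,485.14
SGD 9,549,485.14 ÷ 0.010466 (buy JPY at ask) = JPY 912,429,308
JPY 912,429,308 × 0.076714 (sell JPY at bid) = SEK 69,996,101.95

Net profit: SEK 1,265,101.95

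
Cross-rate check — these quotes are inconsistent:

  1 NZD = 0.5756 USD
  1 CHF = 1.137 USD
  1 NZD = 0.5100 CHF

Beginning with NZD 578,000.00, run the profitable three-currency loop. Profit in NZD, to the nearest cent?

Profit: NZD 4,287.80

Profitable loop is NZD → CHF → USD → NZD:
NZD 578,000.00 × 0.5100 = CHF 294,780.00
CHF 294,780.00 × 1.137 = USD 335,164.86
USD 335,164.86 ÷ 0.5756 = NZD 582,287.80
Profit = NZD 582,287.80 − NZD 578,000.00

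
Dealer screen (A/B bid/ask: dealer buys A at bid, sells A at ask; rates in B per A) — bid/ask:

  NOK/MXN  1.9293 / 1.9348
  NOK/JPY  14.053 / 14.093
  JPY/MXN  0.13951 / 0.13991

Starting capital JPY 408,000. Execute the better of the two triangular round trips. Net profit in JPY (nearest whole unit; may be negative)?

Net profit: JPY 5,427

Best loop JPY → MXN → NOK → JPY:
JPY 408,000 × 0.13951 (sell JPY at bid) = MXN 56,920.08
MXN 56,920.08 ÷ 1.9348 (buy NOK at ask) = NOK 29,419.10
NOK 29,419.10 × 14.053 (sell NOK at bid) = JPY 413,427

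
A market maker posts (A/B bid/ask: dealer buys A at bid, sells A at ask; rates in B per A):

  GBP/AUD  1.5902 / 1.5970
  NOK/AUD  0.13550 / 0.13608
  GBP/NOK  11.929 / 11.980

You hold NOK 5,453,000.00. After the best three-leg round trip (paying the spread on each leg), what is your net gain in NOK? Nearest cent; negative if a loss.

Net profit: NOK 66,171.83

Best loop NOK → AUD → GBP → NOK:
NOK 5,453,000.00 × 0.13550 (sell NOK at bid) = AUD 738,881.50
AUD 738,881.50 ÷ 1.5970 (buy GBP at ask) = GBP 462,668.44
GBP 462,668.44 × 11.929 (sell GBP at bid) = NOK 5,519,171.83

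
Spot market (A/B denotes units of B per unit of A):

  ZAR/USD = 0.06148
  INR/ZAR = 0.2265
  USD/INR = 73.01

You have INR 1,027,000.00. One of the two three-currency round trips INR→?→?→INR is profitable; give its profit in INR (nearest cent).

Profitable loop is INR → ZAR → USD → INR:
INR 1,027,000.00 × 0.2265 = ZAR 232,615.50
ZAR 232,615.50 × 0.06148 = USD 14,301.20
USD 14,301.20 × 73.01 = INR 1,044,130.68
Profit = INR 1,044,130.68 − INR 1,027,000.00

Profit: INR 17,130.68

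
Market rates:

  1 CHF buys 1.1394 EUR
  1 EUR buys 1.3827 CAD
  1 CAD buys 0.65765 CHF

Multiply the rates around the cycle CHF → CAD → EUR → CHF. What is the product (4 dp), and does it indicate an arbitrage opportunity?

Around CHF → CAD → EUR → CHF: 1 ÷ 0.65765 ÷ 1.3827 ÷ 1.1394 = 0.965164
Product < 1; profitable direction is CHF → EUR → CAD → CHF.

0.9652 (arbitrage exists)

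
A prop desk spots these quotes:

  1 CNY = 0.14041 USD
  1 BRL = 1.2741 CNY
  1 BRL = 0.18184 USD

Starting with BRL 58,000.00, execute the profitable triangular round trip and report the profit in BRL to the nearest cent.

Profit: BRL 954.35

Profitable loop is BRL → USD → CNY → BRL:
BRL 58,000.00 × 0.18184 = USD 10,546.72
USD 10,546.72 ÷ 0.14041 = CNY 75,113.74
CNY 75,113.74 ÷ 1.2741 = BRL 58,954.35
Profit = BRL 58,954.35 − BRL 58,000.00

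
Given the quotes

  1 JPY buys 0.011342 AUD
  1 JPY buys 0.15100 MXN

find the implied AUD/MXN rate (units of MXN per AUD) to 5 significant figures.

1 AUD ÷ 0.011342 = 88.1679 JPY
88.1679 JPY × 0.15100 = 13.3133 MXN

AUD/MXN = 13.313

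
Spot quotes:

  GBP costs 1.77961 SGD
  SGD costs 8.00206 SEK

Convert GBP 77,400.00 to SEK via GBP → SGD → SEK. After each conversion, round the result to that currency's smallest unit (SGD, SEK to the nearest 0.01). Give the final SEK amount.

SEK 1,102,218.23

GBP 77,400.00 × 1.77961 = SGD 137,741.81
SGD 137,741.81 × 8.00206 = SEK 1,102,218.23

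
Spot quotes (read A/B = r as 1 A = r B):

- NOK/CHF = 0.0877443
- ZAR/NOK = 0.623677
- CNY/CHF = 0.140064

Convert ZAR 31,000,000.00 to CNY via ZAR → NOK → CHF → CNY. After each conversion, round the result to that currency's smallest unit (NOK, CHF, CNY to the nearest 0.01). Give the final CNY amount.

CNY 12,111,942.83

ZAR 31,000,000.00 × 0.623677 = NOK 19,333,987.00
NOK 19,333,987.00 × 0.0877443 = CHF 1,696,447.16
CHF 1,696,447.16 ÷ 0.140064 = CNY 12,111,942.83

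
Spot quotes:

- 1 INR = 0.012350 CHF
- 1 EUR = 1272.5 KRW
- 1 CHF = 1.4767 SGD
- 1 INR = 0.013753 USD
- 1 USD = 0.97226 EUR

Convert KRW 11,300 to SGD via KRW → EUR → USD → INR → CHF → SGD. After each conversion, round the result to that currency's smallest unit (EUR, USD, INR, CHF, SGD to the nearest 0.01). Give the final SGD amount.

SGD 12.11

KRW 11,300 ÷ 1272.5 = EUR 8.88
EUR 8.88 ÷ 0.97226 = USD 9.13
USD 9.13 ÷ 0.013753 = INR 663.86
INR 663.86 × 0.012350 = CHF 8.20
CHF 8.20 × 1.4767 = SGD 12.11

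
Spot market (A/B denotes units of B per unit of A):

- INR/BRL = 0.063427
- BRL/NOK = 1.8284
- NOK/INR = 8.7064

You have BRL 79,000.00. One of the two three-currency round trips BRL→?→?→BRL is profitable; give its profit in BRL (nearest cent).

Profitable loop is BRL → NOK → INR → BRL:
BRL 79,000.00 × 1.8284 = NOK 144,443.60
NOK 144,443.60 × 8.7064 = INR 1,257,583.76
INR 1,257,583.76 × 0.063427 = BRL 79,764.77
Profit = BRL 79,764.77 − BRL 79,000.00

Profit: BRL 764.77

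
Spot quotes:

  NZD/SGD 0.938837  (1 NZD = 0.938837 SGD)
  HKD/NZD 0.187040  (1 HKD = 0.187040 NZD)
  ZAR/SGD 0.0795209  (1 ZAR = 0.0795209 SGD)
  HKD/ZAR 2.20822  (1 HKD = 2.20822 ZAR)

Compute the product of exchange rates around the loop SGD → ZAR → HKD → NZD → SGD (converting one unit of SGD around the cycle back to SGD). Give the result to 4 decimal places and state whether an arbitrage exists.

Around SGD → ZAR → HKD → NZD → SGD: 1 ÷ 0.0795209 ÷ 2.20822 × 0.187040 × 0.938837 = 1.000002
Product ≈ 1 (deviation 0.000%, within rounding noise).

1.0000 (no arbitrage)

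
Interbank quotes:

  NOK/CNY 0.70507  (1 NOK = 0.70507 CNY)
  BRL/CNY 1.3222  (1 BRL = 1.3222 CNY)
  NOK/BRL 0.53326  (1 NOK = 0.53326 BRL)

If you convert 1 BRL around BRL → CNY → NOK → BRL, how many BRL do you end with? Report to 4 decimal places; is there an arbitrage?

Around BRL → CNY → NOK → BRL: 1 × 1.3222 ÷ 0.70507 × 0.53326 = 1.000009
Product ≈ 1 (deviation 0.001%, within rounding noise).

1.0000 (no arbitrage)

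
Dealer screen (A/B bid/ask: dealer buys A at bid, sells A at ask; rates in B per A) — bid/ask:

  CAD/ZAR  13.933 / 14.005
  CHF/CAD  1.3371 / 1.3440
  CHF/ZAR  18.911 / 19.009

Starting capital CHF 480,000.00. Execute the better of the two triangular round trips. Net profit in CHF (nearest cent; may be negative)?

Net profit: CHF 2,251.24

Best loop CHF → ZAR → CAD → CHF:
CHF 480,000.00 × 18.911 (sell CHF at bid) = ZAR 9,077,280.00
ZAR 9,077,280.00 ÷ 14.005 (buy CAD at ask) = CAD 648,145.66
CAD 648,145.66 ÷ 1.3440 (buy CHF at ask) = CHF 482,251.24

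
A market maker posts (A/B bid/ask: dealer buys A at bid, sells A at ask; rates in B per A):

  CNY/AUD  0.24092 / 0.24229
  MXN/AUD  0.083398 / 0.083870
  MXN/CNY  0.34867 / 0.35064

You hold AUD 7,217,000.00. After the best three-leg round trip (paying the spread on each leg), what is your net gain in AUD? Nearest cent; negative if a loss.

Best loop AUD → MXN → CNY → AUD:
AUD 7,217,000.00 ÷ 0.083870 (buy MXN at ask) = MXN 86,049,839.04
MXN 86,049,839.04 × 0.34867 (sell MXN at bid) = CNY 30,002,997.38
CNY 30,002,997.38 × 0.24092 (sell CNY at bid) = AUD 7,228,322.13

Net profit: AUD 11,322.13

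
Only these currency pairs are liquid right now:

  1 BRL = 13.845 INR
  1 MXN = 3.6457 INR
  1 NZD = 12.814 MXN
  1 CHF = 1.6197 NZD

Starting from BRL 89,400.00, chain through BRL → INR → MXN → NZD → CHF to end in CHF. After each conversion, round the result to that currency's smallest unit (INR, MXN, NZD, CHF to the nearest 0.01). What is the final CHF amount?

CHF 16,358.00

BRL 89,400.00 × 13.845 = INR 1,237,743.00
INR 1,237,743.00 ÷ 3.6457 = MXN 339,507.64
MXN 339,507.64 ÷ 12.814 = NZD 26,495.06
NZD 26,495.06 ÷ 1.6197 = CHF 16,358.00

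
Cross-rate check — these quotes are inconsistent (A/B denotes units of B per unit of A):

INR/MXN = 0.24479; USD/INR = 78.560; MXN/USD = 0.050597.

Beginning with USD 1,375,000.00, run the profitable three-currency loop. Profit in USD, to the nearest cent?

Profit: USD 38,132.17

Profitable loop is USD → MXN → INR → USD:
USD 1,375,000.00 ÷ 0.050597 = MXN 27,175,524.24
MXN 27,175,524.24 ÷ 0.24479 = INR 111,015,663.39
INR 111,015,663.39 ÷ 78.560 = USD 1,413,132.17
Profit = USD 1,413,132.17 − USD 1,375,000.00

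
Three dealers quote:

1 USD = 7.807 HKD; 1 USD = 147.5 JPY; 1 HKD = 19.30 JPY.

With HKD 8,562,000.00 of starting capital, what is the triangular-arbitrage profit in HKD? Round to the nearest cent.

Profit: HKD 184,306.48

Profitable loop is HKD → JPY → USD → HKD:
HKD 8,562,000.00 × 19.30 = JPY 165,246,600
JPY 165,246,600 ÷ 147.5 = USD 1,120,315.93
USD 1,120,315.93 × 7.807 = HKD 8,746,306.48
Profit = HKD 8,746,306.48 − HKD 8,562,000.00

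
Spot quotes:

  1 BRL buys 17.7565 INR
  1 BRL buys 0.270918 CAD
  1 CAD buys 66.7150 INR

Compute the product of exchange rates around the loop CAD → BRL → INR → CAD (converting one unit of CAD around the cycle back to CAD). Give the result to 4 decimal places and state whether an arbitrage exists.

Around CAD → BRL → INR → CAD: 1 ÷ 0.270918 × 17.7565 ÷ 66.7150 = 0.982417
Product < 1; profitable direction is CAD → INR → BRL → CAD.

0.9824 (arbitrage exists)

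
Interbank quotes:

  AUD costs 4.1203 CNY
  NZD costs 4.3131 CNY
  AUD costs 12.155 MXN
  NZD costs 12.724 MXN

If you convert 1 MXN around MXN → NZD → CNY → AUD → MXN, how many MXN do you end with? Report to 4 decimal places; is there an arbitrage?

1.0000 (no arbitrage)

Around MXN → NZD → CNY → AUD → MXN: 1 ÷ 12.724 × 4.3131 ÷ 4.1203 × 12.155 = 0.999982
Product ≈ 1 (deviation 0.002%, within rounding noise).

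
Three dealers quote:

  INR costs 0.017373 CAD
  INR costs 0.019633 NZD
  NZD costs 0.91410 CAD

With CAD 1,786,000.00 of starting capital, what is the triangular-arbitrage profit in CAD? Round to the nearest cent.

Profitable loop is CAD → INR → NZD → CAD:
CAD 1,786,000.00 ÷ 0.017373 = INR 102,803,200.37
INR 102,803,200.37 × 0.019633 = NZD 2,018,335.23
NZD 2,018,335.23 × 0.91410 = CAD 1,844,960.24
Profit = CAD 1,844,960.24 − CAD 1,786,000.00

Profit: CAD 58,960.24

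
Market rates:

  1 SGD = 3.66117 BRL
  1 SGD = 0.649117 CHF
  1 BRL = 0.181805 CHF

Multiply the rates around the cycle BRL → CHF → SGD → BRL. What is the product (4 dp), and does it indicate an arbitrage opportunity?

Around BRL → CHF → SGD → BRL: 1 × 0.181805 ÷ 0.649117 × 3.66117 = 1.025422
Product > 1; profitable direction is BRL → CHF → SGD → BRL.

1.0254 (arbitrage exists)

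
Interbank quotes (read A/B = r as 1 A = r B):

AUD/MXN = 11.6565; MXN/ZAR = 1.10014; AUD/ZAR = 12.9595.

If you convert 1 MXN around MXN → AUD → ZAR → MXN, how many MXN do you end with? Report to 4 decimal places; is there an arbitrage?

1.0106 (arbitrage exists)

Around MXN → AUD → ZAR → MXN: 1 ÷ 11.6565 × 12.9595 ÷ 1.10014 = 1.010583
Product > 1; profitable direction is MXN → AUD → ZAR → MXN.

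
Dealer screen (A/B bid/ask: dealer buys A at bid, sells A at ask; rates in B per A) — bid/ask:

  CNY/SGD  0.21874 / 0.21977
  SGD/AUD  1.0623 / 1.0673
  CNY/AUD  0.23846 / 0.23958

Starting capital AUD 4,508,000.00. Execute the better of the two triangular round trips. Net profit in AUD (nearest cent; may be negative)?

Best loop AUD → SGD → CNY → AUD:
AUD 4,508,000.00 ÷ 1.0673 (buy SGD at ask) = SGD 4,223,742.15
SGD 4,223,742.15 ÷ 0.21977 (buy CNY at ask) = CNY 19,218,920.48
CNY 19,218,920.48 × 0.23846 (sell CNY at bid) = AUD 4,582,943.78

Net profit: AUD 74,943.78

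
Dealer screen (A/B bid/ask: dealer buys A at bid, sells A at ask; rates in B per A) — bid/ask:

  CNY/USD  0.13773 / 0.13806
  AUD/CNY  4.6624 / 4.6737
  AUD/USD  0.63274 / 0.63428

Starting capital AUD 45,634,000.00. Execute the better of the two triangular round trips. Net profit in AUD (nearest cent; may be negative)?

Best loop AUD → CNY → USD → AUD:
AUD 45,634,000.00 × 4.6624 (sell AUD at bid) = CNY 212,763,961.60
CNY 212,763,961.60 × 0.13773 (sell CNY at bid) = USD 29,303,980.43
USD 29,303,980.43 ÷ 0.63428 (buy AUD at ask) = AUD 46,200,385.37

Net profit: AUD 566,385.37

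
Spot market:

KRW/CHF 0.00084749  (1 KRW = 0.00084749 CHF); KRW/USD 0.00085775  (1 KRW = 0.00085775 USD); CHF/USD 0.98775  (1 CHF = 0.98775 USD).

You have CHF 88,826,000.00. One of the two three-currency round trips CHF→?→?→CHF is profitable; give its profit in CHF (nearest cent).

Profit: CHF 2,190,307.30

Profitable loop is CHF → KRW → USD → CHF:
CHF 88,826,000.00 ÷ 0.00084749 = KRW 104,810,676,232
KRW 104,810,676,232 × 0.00085775 = USD 89,901,357.54
USD 89,901,357.54 ÷ 0.98775 = CHF 91,016,307.30
Profit = CHF 91,016,307.30 − CHF 88,826,000.00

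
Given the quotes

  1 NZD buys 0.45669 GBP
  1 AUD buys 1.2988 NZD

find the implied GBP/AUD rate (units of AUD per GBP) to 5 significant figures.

1 GBP ÷ 0.45669 = 2.18967 NZD
2.18967 NZD ÷ 1.2988 = 1.68592 AUD

GBP/AUD = 1.6859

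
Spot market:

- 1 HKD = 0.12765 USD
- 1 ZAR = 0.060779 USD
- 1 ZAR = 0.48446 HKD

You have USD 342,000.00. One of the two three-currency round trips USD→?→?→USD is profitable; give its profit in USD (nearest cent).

Profitable loop is USD → ZAR → HKD → USD:
USD 342,000.00 ÷ 0.060779 = ZAR 5,626,943.52
ZAR 5,626,943.52 × 0.48446 = HKD 2,726,029.06
HKD 2,726,029.06 × 0.12765 = USD 347,977.61
Profit = USD 347,977.61 − USD 342,000.00

Profit: USD 5,977.61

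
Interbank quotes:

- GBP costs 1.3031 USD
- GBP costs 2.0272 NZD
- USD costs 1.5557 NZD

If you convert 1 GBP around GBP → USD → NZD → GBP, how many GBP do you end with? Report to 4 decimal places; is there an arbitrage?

Around GBP → USD → NZD → GBP: 1 × 1.3031 × 1.5557 ÷ 2.0272 = 1.000016
Product ≈ 1 (deviation 0.002%, within rounding noise).

1.0000 (no arbitrage)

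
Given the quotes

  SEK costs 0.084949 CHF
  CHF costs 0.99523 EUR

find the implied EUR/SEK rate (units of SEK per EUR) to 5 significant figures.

EUR/SEK = 11.828

1 EUR ÷ 0.99523 = 1.00479 CHF
1.00479 CHF ÷ 0.084949 = 11.8282 SEK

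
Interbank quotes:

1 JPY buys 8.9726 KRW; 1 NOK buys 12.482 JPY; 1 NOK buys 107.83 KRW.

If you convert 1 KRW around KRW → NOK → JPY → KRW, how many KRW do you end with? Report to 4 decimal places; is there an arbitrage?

Around KRW → NOK → JPY → KRW: 1 ÷ 107.83 × 12.482 × 8.9726 = 1.038635
Product > 1; profitable direction is KRW → NOK → JPY → KRW.

1.0386 (arbitrage exists)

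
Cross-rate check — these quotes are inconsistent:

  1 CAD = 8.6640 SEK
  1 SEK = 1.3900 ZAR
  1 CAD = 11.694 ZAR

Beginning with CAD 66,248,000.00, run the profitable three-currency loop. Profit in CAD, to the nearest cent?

Profitable loop is CAD → SEK → ZAR → CAD:
CAD 66,248,000.00 × 8.6640 = SEK 573,972,672.00
SEK 573,972,672.00 × 1.3900 = ZAR 797,822,014.08
ZAR 797,822,014.08 ÷ 11.694 = CAD 68,224,902.86
Profit = CAD 68,224,902.86 − CAD 66,248,000.00

Profit: CAD 1,976,902.86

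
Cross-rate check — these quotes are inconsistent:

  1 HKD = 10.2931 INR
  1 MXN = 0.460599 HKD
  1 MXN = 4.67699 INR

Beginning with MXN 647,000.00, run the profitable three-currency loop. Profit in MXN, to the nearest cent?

Profitable loop is MXN → HKD → INR → MXN:
MXN 647,000.00 × 0.460599 = HKD 298,007.55
HKD 298,007.55 × 10.2931 = INR 3,067,421.54
INR 3,067,421.54 ÷ 4.67699 = MXN 655,853.77
Profit = MXN 655,853.77 − MXN 647,000.00

Profit: MXN 8,853.77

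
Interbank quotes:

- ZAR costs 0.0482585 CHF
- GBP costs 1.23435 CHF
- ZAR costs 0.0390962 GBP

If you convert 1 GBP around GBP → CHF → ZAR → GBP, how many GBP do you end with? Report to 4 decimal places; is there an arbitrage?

Around GBP → CHF → ZAR → GBP: 1 × 1.23435 ÷ 0.0482585 × 0.0390962 = 0.999998
Product ≈ 1 (deviation 0.000%, within rounding noise).

1.0000 (no arbitrage)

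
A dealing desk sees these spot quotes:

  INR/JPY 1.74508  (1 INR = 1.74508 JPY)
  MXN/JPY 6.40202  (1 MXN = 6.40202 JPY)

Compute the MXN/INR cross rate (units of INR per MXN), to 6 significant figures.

MXN/INR = 3.66861

1 MXN × 6.40202 = 6.40202 JPY
6.40202 JPY ÷ 1.74508 = 3.66861 INR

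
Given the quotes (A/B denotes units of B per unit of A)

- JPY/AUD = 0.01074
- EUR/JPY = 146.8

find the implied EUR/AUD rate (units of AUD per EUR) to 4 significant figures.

EUR/AUD = 1.577

1 EUR × 146.8 = 146.8 JPY
146.8 JPY × 0.01074 = 1.57663 AUD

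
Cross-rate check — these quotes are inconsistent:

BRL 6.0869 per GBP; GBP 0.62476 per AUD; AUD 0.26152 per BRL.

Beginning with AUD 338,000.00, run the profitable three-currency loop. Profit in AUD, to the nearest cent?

Profit: AUD 1,861.84

Profitable loop is AUD → BRL → GBP → AUD:
AUD 338,000.00 ÷ 0.26152 = BRL 1,292,444.17
BRL 1,292,444.17 ÷ 6.0869 = GBP 212,332.09
GBP 212,332.09 ÷ 0.62476 = AUD 339,861.84
Profit = AUD 339,861.84 − AUD 338,000.00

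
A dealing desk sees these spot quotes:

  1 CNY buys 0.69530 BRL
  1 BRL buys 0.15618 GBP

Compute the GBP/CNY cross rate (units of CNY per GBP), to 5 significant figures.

GBP/CNY = 9.2088

1 GBP ÷ 0.15618 = 6.40287 BRL
6.40287 BRL ÷ 0.69530 = 9.20879 CNY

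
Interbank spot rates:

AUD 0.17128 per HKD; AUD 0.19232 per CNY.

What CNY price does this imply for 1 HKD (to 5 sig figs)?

HKD/CNY = 0.89060

1 HKD × 0.17128 = 0.17128 AUD
0.17128 AUD ÷ 0.19232 = 0.890599 CNY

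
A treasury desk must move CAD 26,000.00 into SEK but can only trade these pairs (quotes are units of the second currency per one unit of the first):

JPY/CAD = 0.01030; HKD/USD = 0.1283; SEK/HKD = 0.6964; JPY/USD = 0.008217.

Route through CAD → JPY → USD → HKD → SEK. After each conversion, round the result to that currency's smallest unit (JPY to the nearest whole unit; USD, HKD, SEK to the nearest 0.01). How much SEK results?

CAD 26,000.00 ÷ 0.01030 = JPY 2,524,272
JPY 2,524,272 × 0.008217 = USD 20,741.94
USD 20,741.94 ÷ 0.1283 = HKD 161,667.50
HKD 161,667.50 ÷ 0.6964 = SEK 232,147.47

SEK 232,147.47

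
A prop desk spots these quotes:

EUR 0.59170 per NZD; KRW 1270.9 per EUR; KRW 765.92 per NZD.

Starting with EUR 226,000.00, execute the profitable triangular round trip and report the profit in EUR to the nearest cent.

Profit: EUR 4,186.00

Profitable loop is EUR → NZD → KRW → EUR:
EUR 226,000.00 ÷ 0.59170 = NZD 381,950.31
NZD 381,950.31 × 765.92 = KRW 292,543,383
KRW 292,543,383 ÷ 1270.9 = EUR 230,186.00
Profit = EUR 230,186.00 − EUR 226,000.00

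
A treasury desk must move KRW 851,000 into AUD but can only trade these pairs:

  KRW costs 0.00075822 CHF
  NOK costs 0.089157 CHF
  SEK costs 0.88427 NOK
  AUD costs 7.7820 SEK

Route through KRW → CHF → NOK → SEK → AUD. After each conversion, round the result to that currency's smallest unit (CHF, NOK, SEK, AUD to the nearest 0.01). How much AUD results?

AUD 1,051.71

KRW 851,000 × 0.00075822 = CHF 645.25
CHF 645.25 ÷ 0.089157 = NOK 7,237.23
NOK 7,237.23 ÷ 0.88427 = SEK 8,184.41
SEK 8,184.41 ÷ 7.7820 = AUD 1,051.71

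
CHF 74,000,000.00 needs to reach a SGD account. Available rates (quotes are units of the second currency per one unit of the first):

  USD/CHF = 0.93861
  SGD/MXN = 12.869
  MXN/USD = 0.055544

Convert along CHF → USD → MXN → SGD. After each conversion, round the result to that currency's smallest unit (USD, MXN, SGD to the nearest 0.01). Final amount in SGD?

SGD 110,297,225.93

CHF 74,000,000.00 ÷ 0.93861 = USD 78,839,986.79
USD 78,839,986.79 ÷ 0.055544 = MXN 1,419,415,000.54
MXN 1,419,415,000.54 ÷ 12.869 = SGD 110,297,225.93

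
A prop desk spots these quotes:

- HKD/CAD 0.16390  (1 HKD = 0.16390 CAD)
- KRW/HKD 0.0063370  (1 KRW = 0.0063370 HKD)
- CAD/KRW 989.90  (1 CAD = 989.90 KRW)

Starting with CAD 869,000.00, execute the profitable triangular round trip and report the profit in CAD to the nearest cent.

Profit: CAD 24,457.22

Profitable loop is CAD → KRW → HKD → CAD:
CAD 869,000.00 × 989.90 = KRW 860,223,100
KRW 860,223,100 × 0.0063370 = HKD 5,451,233.78
HKD 5,451,233.78 × 0.16390 = CAD 893,457.22
Profit = CAD 893,457.22 − CAD 869,000.00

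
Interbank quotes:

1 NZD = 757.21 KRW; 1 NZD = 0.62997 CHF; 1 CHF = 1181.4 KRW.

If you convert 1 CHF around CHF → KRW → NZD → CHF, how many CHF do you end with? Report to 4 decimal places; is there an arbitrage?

Around CHF → KRW → NZD → CHF: 1 × 1181.4 ÷ 757.21 × 0.62997 = 0.982880
Product < 1; profitable direction is CHF → NZD → KRW → CHF.

0.9829 (arbitrage exists)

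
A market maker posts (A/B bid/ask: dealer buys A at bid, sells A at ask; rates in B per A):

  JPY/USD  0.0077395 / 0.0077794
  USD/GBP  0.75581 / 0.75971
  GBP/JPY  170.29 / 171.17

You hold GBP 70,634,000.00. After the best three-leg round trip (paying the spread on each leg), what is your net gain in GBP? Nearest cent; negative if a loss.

Net result: GBP -273,570.02 (no profitable arbitrage after spreads)

Best loop GBP → JPY → USD → GBP:
GBP 70,634,000.00 × 170.29 (sell GBP at bid) = JPY 12,028,263,860
JPY 12,028,263,860 × 0.0077395 (sell JPY at bid) = USD 93,092,748.14
USD 93,092,748.14 × 0.75581 (sell USD at bid) = GBP 70,360,429.98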